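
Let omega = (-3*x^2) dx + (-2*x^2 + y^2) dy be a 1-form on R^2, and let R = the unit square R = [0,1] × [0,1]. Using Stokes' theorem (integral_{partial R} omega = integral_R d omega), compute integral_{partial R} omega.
integral_(partial R) omega = -2

Stokes: integral_partial_R omega = integral_R d omega with d omega = (∂Q/∂x - ∂P/∂y) dx ∧ dy.
  ∂Q/∂x = -4*x
  ∂P/∂y = 0
  integrand = ∂Q/∂x - ∂P/∂y = -4*x.
Integrating over R: integral_0^1 integral_0^1 (-4*x) dx dy = -2.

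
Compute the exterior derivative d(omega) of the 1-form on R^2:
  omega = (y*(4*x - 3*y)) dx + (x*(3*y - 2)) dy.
d(omega) = (-4*x + 9*y - 2) dx ∧ dy

For a 1-form omega = sum_i f_i dx_i, the exterior derivative is
  d(omega) = sum_{i < j} (∂f_j/∂x_i - ∂f_i/∂x_j) dx_i ∧ dx_j.
  coefficient of dx ∧ dy: ∂f_2/∂x - ∂f_1/∂y = ∂(x*(3*y - 2))/∂x - ∂(y*(4*x - 3*y))/∂y = -4*x + 9*y - 2
Assembling: d(omega) = (-4*x + 9*y - 2) dx ∧ dy.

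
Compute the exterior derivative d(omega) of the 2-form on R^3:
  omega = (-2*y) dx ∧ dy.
d(omega) = 0

For a 2-form omega = sum_{i<j} g_{ij} dx_i ∧ dx_j, the exterior derivative is
  d(omega) = sum_{i<j} d(g_{ij}) ∧ dx_i ∧ dx_j = sum_{i<j, k} (∂g_{ij}/∂x_k) dx_k ∧ dx_i ∧ dx_j.
Expand each term, using dx_k ∧ dx_i ∧ dx_j = sgn(permutation) dx_{(a)} ∧ dx_{(b)} ∧ dx_{(c)} with (a < b < c) sorted:

Collecting like 3-forms: d(omega) = 0.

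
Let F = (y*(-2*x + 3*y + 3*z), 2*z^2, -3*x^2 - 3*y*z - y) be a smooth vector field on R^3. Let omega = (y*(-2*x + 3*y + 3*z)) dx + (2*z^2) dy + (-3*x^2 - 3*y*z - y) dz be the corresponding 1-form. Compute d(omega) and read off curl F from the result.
d(omega) = (-7*z - 1) dy ∧ dz + (6*x + 3*y) dz ∧ dx + (2*x - 6*y - 3*z) dx ∧ dy; curl F = (-7*z - 1, 6*x + 3*y, 2*x - 6*y - 3*z)

d omega = sum_{i<j} (∂f_j/∂x_i - ∂f_i/∂x_j) dx_i ∧ dx_j. Under the identification (dy ∧ dz, dz ∧ dx, dx ∧ dy) ↔ (e_x, e_y, e_z), the coefficients are exactly the components of curl F. Compute:
  ∂R/∂y - ∂Q/∂z = (-3*z - 1) - (4*z) = -7*z - 1
  ∂P/∂z - ∂R/∂x = (3*y) - (-6*x) = 6*x + 3*y
  ∂Q/∂x - ∂P/∂y = (0) - (-2*x + 6*y + 3*z) = 2*x - 6*y - 3*z.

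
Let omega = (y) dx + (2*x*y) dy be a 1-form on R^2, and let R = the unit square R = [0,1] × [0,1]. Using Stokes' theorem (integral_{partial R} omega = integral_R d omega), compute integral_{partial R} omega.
integral_(partial R) omega = 0

Stokes: integral_partial_R omega = integral_R d omega with d omega = (∂Q/∂x - ∂P/∂y) dx ∧ dy.
  ∂Q/∂x = 2*y
  ∂P/∂y = 1
  integrand = ∂Q/∂x - ∂P/∂y = 2*y - 1.
Integrating over R: integral_0^1 integral_0^1 (2*y - 1) dx dy = 0.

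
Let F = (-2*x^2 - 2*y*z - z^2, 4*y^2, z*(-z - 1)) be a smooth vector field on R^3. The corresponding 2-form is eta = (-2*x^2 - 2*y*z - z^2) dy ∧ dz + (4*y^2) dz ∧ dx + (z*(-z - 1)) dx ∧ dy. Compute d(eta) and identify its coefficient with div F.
d(eta) = (-4*x + 8*y - 2*z - 1) dx ∧ dy ∧ dz; div F = -4*x + 8*y - 2*z - 1

For a 2-form in R^3 of the form above, applying d gives a 3-form with coefficient ∂P/∂x + ∂Q/∂y + ∂R/∂z:
  ∂P/∂x = -4*x
  ∂Q/∂y = 8*y
  ∂R/∂z = -2*z - 1
Sum = -4*x + 8*y - 2*z - 1, which is exactly div F.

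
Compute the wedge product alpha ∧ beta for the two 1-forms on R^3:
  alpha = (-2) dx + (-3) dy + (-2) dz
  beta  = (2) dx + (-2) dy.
alpha ∧ beta = (10) dx ∧ dy + (4) dx ∧ dz + (-4) dy ∧ dz

Distribute the wedge, using dx_i ∧ dx_j = -dx_j ∧ dx_i and dx_i ∧ dx_i = 0. For each pair (i, j) with i < j, the coefficient of dx_i ∧ dx_j in alpha ∧ beta is (alpha_i * beta_j - alpha_j * beta_i). Collecting: alpha ∧ beta = (10) dx ∧ dy + (4) dx ∧ dz + (-4) dy ∧ dz.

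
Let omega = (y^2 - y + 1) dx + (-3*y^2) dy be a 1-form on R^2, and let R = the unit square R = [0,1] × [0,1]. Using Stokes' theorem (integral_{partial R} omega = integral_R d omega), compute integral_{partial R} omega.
integral_(partial R) omega = 0

Stokes: integral_partial_R omega = integral_R d omega with d omega = (∂Q/∂x - ∂P/∂y) dx ∧ dy.
  ∂Q/∂x = 0
  ∂P/∂y = 2*y - 1
  integrand = ∂Q/∂x - ∂P/∂y = 1 - 2*y.
Integrating over R: integral_0^1 integral_0^1 (1 - 2*y) dx dy = 0.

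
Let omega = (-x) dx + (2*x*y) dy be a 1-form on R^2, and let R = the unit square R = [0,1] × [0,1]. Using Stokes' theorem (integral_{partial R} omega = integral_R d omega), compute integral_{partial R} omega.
integral_(partial R) omega = 1

Stokes: integral_partial_R omega = integral_R d omega with d omega = (∂Q/∂x - ∂P/∂y) dx ∧ dy.
  ∂Q/∂x = 2*y
  ∂P/∂y = 0
  integrand = ∂Q/∂x - ∂P/∂y = 2*y.
Integrating over R: integral_0^1 integral_0^1 (2*y) dx dy = 1.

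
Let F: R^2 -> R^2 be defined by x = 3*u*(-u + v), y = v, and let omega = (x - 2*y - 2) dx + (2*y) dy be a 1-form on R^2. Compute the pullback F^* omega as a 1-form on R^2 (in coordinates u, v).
F^* omega = (18*u^3 - 27*u^2*v + 9*u*v^2 + 12*u*v + 12*u - 6*v^2 - 6*v) du + (-9*u^3 + 9*u^2*v - 6*u*v - 6*u + 2*v) dv

Using F^*(f dg) = (f ∘ F) d(g ∘ F), substitute each coordinate x_i by F_i(u, v) in f_i, and replace dx_i by d F_i = (∂F_i/∂u) du + (∂F_i/∂v) dv.
  For the x component: f_1(F) = -3*u^2 + 3*u*v - 2*v - 2; d F_1 = (-6*u + 3*v) du + (3*u) dv
  For the y component: f_2(F) = 2*v; d F_2 = (0) du + (1) dv
Combining and collecting du, dv coefficients:
  coeff of du: 18*u^3 - 27*u^2*v + 9*u*v^2 + 12*u*v + 12*u - 6*v^2 - 6*v
  coeff of dv: -9*u^3 + 9*u^2*v - 6*u*v - 6*u + 2*v
F^* omega = (18*u^3 - 27*u^2*v + 9*u*v^2 + 12*u*v + 12*u - 6*v^2 - 6*v) du + (-9*u^3 + 9*u^2*v - 6*u*v - 6*u + 2*v) dv.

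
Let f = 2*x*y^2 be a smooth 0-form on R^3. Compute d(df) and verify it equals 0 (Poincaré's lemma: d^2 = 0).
d(df) = 0

Step 1: df = sum_i (∂f/∂x_i) dx_i = (2*y^2) dx + (4*x*y) dy + (0) dz.
Step 2: Apply d again. Using the 1-form formula, the coefficient of dx ∧ dy in d(df) is ∂^2 f/∂x ∂y - ∂^2 f/∂y ∂x = (4*y) - (4*y) = 0 (equality of mixed partials for smooth f).
Similarly for dx ∧ dz and dy ∧ dz — all coefficients vanish. So d(df) = 0.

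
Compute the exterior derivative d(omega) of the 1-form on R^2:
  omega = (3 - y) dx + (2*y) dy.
d(omega) = (1) dx ∧ dy

For a 1-form omega = sum_i f_i dx_i, the exterior derivative is
  d(omega) = sum_{i < j} (∂f_j/∂x_i - ∂f_i/∂x_j) dx_i ∧ dx_j.
  coefficient of dx ∧ dy: ∂f_2/∂x - ∂f_1/∂y = ∂(2*y)/∂x - ∂(3 - y)/∂y = 1
Assembling: d(omega) = (1) dx ∧ dy.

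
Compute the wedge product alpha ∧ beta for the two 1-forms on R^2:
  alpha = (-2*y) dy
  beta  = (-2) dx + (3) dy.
alpha ∧ beta = (-4*y) dx ∧ dy

Distribute the wedge, using dx_i ∧ dx_j = -dx_j ∧ dx_i and dx_i ∧ dx_i = 0. For each pair (i, j) with i < j, the coefficient of dx_i ∧ dx_j in alpha ∧ beta is (alpha_i * beta_j - alpha_j * beta_i). Collecting: alpha ∧ beta = (-4*y) dx ∧ dy.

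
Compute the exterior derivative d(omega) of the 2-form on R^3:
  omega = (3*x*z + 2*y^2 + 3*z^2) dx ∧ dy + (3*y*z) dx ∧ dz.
d(omega) = (3*x + 3*z) dx ∧ dy ∧ dz

For a 2-form omega = sum_{i<j} g_{ij} dx_i ∧ dx_j, the exterior derivative is
  d(omega) = sum_{i<j} d(g_{ij}) ∧ dx_i ∧ dx_j = sum_{i<j, k} (∂g_{ij}/∂x_k) dx_k ∧ dx_i ∧ dx_j.
Expand each term, using dx_k ∧ dx_i ∧ dx_j = sgn(permutation) dx_{(a)} ∧ dx_{(b)} ∧ dx_{(c)} with (a < b < c) sorted:
  d(3*x*z + 2*y^2 + 3*z^2) includes (∂/∂z)(3*x*z + 2*y^2 + 3*z^2) dz = (3*x + 6*z) dz, which multiplied by dx ∧ dy gives (3*x + 6*z) dx ∧ dy ∧ dz
  d(3*y*z) includes (∂/∂y)(3*y*z) dy = (3*z) dy, which multiplied by dx ∧ dz gives (-3*z) dx ∧ dy ∧ dz
Collecting like 3-forms: d(omega) = (3*x + 3*z) dx ∧ dy ∧ dz.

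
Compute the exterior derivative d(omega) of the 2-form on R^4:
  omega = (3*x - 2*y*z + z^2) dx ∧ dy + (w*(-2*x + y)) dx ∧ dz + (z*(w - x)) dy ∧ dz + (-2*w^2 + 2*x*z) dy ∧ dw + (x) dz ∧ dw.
d(omega) = (-w - 2*y + z) dx ∧ dy ∧ dz + (-2*x + y + 1) dx ∧ dz ∧ dw + (-2*x + z) dy ∧ dz ∧ dw + (2*z) dx ∧ dy ∧ dw

For a 2-form omega = sum_{i<j} g_{ij} dx_i ∧ dx_j, the exterior derivative is
  d(omega) = sum_{i<j} d(g_{ij}) ∧ dx_i ∧ dx_j = sum_{i<j, k} (∂g_{ij}/∂x_k) dx_k ∧ dx_i ∧ dx_j.
Expand each term, using dx_k ∧ dx_i ∧ dx_j = sgn(permutation) dx_{(a)} ∧ dx_{(b)} ∧ dx_{(c)} with (a < b < c) sorted:
  d(3*x - 2*y*z + z^2) includes (∂/∂z)(3*x - 2*y*z + z^2) dz = (-2*y + 2*z) dz, which multiplied by dx ∧ dy gives (-2*y + 2*z) dx ∧ dy ∧ dz
  d(w*(-2*x + y)) includes (∂/∂y)(w*(-2*x + y)) dy = (w) dy, which multiplied by dx ∧ dz gives (-w) dx ∧ dy ∧ dz
  d(w*(-2*x + y)) includes (∂/∂w)(w*(-2*x + y)) dw = (-2*x + y) dw, which multiplied by dx ∧ dz gives (-2*x + y) dx ∧ dz ∧ dw
  d(z*(w - x)) includes (∂/∂x)(z*(w - x)) dx = (-z) dx, which multiplied by dy ∧ dz gives (-z) dx ∧ dy ∧ dz
  d(z*(w - x)) includes (∂/∂w)(z*(w - x)) dw = (z) dw, which multiplied by dy ∧ dz gives (z) dy ∧ dz ∧ dw
  d(-2*w^2 + 2*x*z) includes (∂/∂x)(-2*w^2 + 2*x*z) dx = (2*z) dx, which multiplied by dy ∧ dw gives (2*z) dx ∧ dy ∧ dw
  d(-2*w^2 + 2*x*z) includes (∂/∂z)(-2*w^2 + 2*x*z) dz = (2*x) dz, which multiplied by dy ∧ dw gives (-2*x) dy ∧ dz ∧ dw
  d(x) includes (∂/∂x)(x) dx = (1) dx, which multiplied by dz ∧ dw gives (1) dx ∧ dz ∧ dw
Collecting like 3-forms: d(omega) = (-w - 2*y + z) dx ∧ dy ∧ dz + (-2*x + y + 1) dx ∧ dz ∧ dw + (-2*x + z) dy ∧ dz ∧ dw + (2*z) dx ∧ dy ∧ dw.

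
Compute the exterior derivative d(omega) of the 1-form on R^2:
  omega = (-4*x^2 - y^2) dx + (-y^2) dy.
d(omega) = (2*y) dx ∧ dy

For a 1-form omega = sum_i f_i dx_i, the exterior derivative is
  d(omega) = sum_{i < j} (∂f_j/∂x_i - ∂f_i/∂x_j) dx_i ∧ dx_j.
  coefficient of dx ∧ dy: ∂f_2/∂x - ∂f_1/∂y = ∂(-y^2)/∂x - ∂(-4*x^2 - y^2)/∂y = 2*y
Assembling: d(omega) = (2*y) dx ∧ dy.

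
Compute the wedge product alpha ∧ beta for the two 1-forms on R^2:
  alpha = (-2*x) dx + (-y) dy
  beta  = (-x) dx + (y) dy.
alpha ∧ beta = (-3*x*y) dx ∧ dy

Distribute the wedge, using dx_i ∧ dx_j = -dx_j ∧ dx_i and dx_i ∧ dx_i = 0. For each pair (i, j) with i < j, the coefficient of dx_i ∧ dx_j in alpha ∧ beta is (alpha_i * beta_j - alpha_j * beta_i). Collecting: alpha ∧ beta = (-3*x*y) dx ∧ dy.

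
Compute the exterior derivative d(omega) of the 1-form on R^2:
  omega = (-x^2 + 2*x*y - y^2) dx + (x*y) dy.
d(omega) = (-2*x + 3*y) dx ∧ dy

For a 1-form omega = sum_i f_i dx_i, the exterior derivative is
  d(omega) = sum_{i < j} (∂f_j/∂x_i - ∂f_i/∂x_j) dx_i ∧ dx_j.
  coefficient of dx ∧ dy: ∂f_2/∂x - ∂f_1/∂y = ∂(x*y)/∂x - ∂(-x^2 + 2*x*y - y^2)/∂y = -2*x + 3*y
Assembling: d(omega) = (-2*x + 3*y) dx ∧ dy.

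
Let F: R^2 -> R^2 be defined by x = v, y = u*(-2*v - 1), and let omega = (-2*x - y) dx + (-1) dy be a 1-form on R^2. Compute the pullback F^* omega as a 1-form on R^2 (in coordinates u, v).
F^* omega = (2*v + 1) du + (2*u*v + 3*u - 2*v) dv

Using F^*(f dg) = (f ∘ F) d(g ∘ F), substitute each coordinate x_i by F_i(u, v) in f_i, and replace dx_i by d F_i = (∂F_i/∂u) du + (∂F_i/∂v) dv.
  For the x component: f_1(F) = 2*u*v + u - 2*v; d F_1 = (0) du + (1) dv
  For the y component: f_2(F) = -1; d F_2 = (-2*v - 1) du + (-2*u) dv
Combining and collecting du, dv coefficients:
  coeff of du: 2*v + 1
  coeff of dv: 2*u*v + 3*u - 2*v
F^* omega = (2*v + 1) du + (2*u*v + 3*u - 2*v) dv.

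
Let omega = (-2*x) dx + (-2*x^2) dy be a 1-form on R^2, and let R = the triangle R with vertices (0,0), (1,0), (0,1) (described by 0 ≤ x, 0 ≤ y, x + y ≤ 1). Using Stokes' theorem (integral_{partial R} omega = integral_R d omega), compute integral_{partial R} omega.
integral_(partial R) omega = -2/3

Stokes: integral_partial_R omega = integral_R d omega with d omega = (∂Q/∂x - ∂P/∂y) dx ∧ dy.
  ∂Q/∂x = -4*x
  ∂P/∂y = 0
  integrand = ∂Q/∂x - ∂P/∂y = -4*x.
Integrating over R: integral_0^1 integral_0^{1-x} (-4*x) dy dx = -2/3.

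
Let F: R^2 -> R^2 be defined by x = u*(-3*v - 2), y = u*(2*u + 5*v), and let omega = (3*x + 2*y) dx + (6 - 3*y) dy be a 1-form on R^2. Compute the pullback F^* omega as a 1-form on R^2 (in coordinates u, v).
F^* omega = (-24*u^3 - 102*u^2*v - 8*u^2 - 78*u*v^2 + 16*u*v + 36*u + 30*v) du + (6*u*(-7*u^2 - 13*u*v + 3*u + 5)) dv

Using F^*(f dg) = (f ∘ F) d(g ∘ F), substitute each coordinate x_i by F_i(u, v) in f_i, and replace dx_i by d F_i = (∂F_i/∂u) du + (∂F_i/∂v) dv.
  For the x component: f_1(F) = u*(4*u + v - 6); d F_1 = (-3*v - 2) du + (-3*u) dv
  For the y component: f_2(F) = -6*u^2 - 15*u*v + 6; d F_2 = (4*u + 5*v) du + (5*u) dv
Combining and collecting du, dv coefficients:
  coeff of du: -24*u^3 - 102*u^2*v - 8*u^2 - 78*u*v^2 + 16*u*v + 36*u + 30*v
  coeff of dv: 6*u*(-7*u^2 - 13*u*v + 3*u + 5)
F^* omega = (-24*u^3 - 102*u^2*v - 8*u^2 - 78*u*v^2 + 16*u*v + 36*u + 30*v) du + (6*u*(-7*u^2 - 13*u*v + 3*u + 5)) dv.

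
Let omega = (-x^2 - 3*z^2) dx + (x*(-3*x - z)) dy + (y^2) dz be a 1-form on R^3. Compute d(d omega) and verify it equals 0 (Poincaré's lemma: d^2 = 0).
d(d omega) = 0

Step 1: d omega = sum_{i<j} (∂f_j/∂x_i - ∂f_i/∂x_j) dx_i ∧ dx_j:
  coeff of dx ∧ dy: -6*x - z
  coeff of dx ∧ dz: 6*z
  coeff of dy ∧ dz: x + 2*y
Step 2: Apply d again to each 2-form coefficient. The only possible 3-form in R^3 is dx ∧ dy ∧ dz, with coefficient
  ∂(coeff of dy∧dz)/∂x - ∂(coeff of dx∧dz)/∂y + ∂(coeff of dx∧dy)/∂z
  = ∂/∂x (x + 2*y) - ∂/∂y (6*z) + ∂/∂z (-6*x - z).
Each of these terms simplifies to sums of mixed partials that cancel in pairs. The result is 0 (by equality of mixed partials for smooth functions — Schwarz / Clairaut).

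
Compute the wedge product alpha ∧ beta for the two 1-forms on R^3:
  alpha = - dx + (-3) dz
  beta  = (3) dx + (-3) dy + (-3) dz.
alpha ∧ beta = (3) dx ∧ dy + (12) dx ∧ dz + (-9) dy ∧ dz

Distribute the wedge, using dx_i ∧ dx_j = -dx_j ∧ dx_i and dx_i ∧ dx_i = 0. For each pair (i, j) with i < j, the coefficient of dx_i ∧ dx_j in alpha ∧ beta is (alpha_i * beta_j - alpha_j * beta_i). Collecting: alpha ∧ beta = (3) dx ∧ dy + (12) dx ∧ dz + (-9) dy ∧ dz.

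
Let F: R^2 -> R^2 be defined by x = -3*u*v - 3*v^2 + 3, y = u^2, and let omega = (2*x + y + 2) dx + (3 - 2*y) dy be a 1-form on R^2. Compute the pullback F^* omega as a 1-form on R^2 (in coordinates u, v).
F^* omega = (-4*u^3 - 3*u^2*v + 18*u*v^2 + 6*u + 18*v^3 - 24*v) du + (-3*u^3 + 12*u^2*v + 54*u*v^2 - 24*u + 36*v^3 - 48*v) dv

Using F^*(f dg) = (f ∘ F) d(g ∘ F), substitute each coordinate x_i by F_i(u, v) in f_i, and replace dx_i by d F_i = (∂F_i/∂u) du + (∂F_i/∂v) dv.
  For the x component: f_1(F) = u^2 - 6*u*v - 6*v^2 + 8; d F_1 = (-3*v) du + (-3*u - 6*v) dv
  For the y component: f_2(F) = 3 - 2*u^2; d F_2 = (2*u) du + (0) dv
Combining and collecting du, dv coefficients:
  coeff of du: -4*u^3 - 3*u^2*v + 18*u*v^2 + 6*u + 18*v^3 - 24*v
  coeff of dv: -3*u^3 + 12*u^2*v + 54*u*v^2 - 24*u + 36*v^3 - 48*v
F^* omega = (-4*u^3 - 3*u^2*v + 18*u*v^2 + 6*u + 18*v^3 - 24*v) du + (-3*u^3 + 12*u^2*v + 54*u*v^2 - 24*u + 36*v^3 - 48*v) dv.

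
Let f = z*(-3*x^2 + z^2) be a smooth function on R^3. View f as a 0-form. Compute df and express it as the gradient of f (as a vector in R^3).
df = (-6*x*z) dx + (0) dy + (-3*x^2 + 3*z^2) dz; grad f = (-6*x*z, 0, -3*x^2 + 3*z^2)

For a 0-form f, d f = (∂f/∂x) dx + (∂f/∂y) dy + (∂f/∂z) dz. The components of the vector representation are exactly the entries of grad f in Cartesian coordinates:
  ∂f/∂x = -6*x*z
  ∂f/∂y = 0
  ∂f/∂z = -3*x^2 + 3*z^2.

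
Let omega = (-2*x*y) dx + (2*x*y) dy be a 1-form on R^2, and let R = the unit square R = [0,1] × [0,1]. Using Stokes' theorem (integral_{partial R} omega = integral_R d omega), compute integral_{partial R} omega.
integral_(partial R) omega = 2

Stokes: integral_partial_R omega = integral_R d omega with d omega = (∂Q/∂x - ∂P/∂y) dx ∧ dy.
  ∂Q/∂x = 2*y
  ∂P/∂y = -2*x
  integrand = ∂Q/∂x - ∂P/∂y = 2*x + 2*y.
Integrating over R: integral_0^1 integral_0^1 (2*x + 2*y) dx dy = 2.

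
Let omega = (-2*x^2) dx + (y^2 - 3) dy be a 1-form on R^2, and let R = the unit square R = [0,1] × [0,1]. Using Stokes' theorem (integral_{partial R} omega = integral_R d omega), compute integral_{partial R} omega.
integral_(partial R) omega = 0

Stokes: integral_partial_R omega = integral_R d omega with d omega = (∂Q/∂x - ∂P/∂y) dx ∧ dy.
  ∂Q/∂x = 0
  ∂P/∂y = 0
  integrand = ∂Q/∂x - ∂P/∂y = 0.
Integrating over R: integral_0^1 integral_0^1 (0) dx dy = 0.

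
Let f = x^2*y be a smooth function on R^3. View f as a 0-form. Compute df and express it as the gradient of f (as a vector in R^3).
df = (2*x*y) dx + (x^2) dy + (0) dz; grad f = (2*x*y, x^2, 0)

For a 0-form f, d f = (∂f/∂x) dx + (∂f/∂y) dy + (∂f/∂z) dz. The components of the vector representation are exactly the entries of grad f in Cartesian coordinates:
  ∂f/∂x = 2*x*y
  ∂f/∂y = x^2
  ∂f/∂z = 0.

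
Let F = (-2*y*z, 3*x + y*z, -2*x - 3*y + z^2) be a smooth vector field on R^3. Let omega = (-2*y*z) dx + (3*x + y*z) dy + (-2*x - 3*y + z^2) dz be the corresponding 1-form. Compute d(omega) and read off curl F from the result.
d(omega) = (-y - 3) dy ∧ dz + (2 - 2*y) dz ∧ dx + (2*z + 3) dx ∧ dy; curl F = (-y - 3, 2 - 2*y, 2*z + 3)

d omega = sum_{i<j} (∂f_j/∂x_i - ∂f_i/∂x_j) dx_i ∧ dx_j. Under the identification (dy ∧ dz, dz ∧ dx, dx ∧ dy) ↔ (e_x, e_y, e_z), the coefficients are exactly the components of curl F. Compute:
  ∂R/∂y - ∂Q/∂z = (-3) - (y) = -y - 3
  ∂P/∂z - ∂R/∂x = (-2*y) - (-2) = 2 - 2*y
  ∂Q/∂x - ∂P/∂y = (3) - (-2*z) = 2*z + 3.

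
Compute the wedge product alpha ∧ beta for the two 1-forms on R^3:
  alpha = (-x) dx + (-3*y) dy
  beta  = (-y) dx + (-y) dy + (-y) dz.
alpha ∧ beta = (y*(x - 3*y)) dx ∧ dy + (x*y) dx ∧ dz + (3*y^2) dy ∧ dz

Distribute the wedge, using dx_i ∧ dx_j = -dx_j ∧ dx_i and dx_i ∧ dx_i = 0. For each pair (i, j) with i < j, the coefficient of dx_i ∧ dx_j in alpha ∧ beta is (alpha_i * beta_j - alpha_j * beta_i). Collecting: alpha ∧ beta = (y*(x - 3*y)) dx ∧ dy + (x*y) dx ∧ dz + (3*y^2) dy ∧ dz.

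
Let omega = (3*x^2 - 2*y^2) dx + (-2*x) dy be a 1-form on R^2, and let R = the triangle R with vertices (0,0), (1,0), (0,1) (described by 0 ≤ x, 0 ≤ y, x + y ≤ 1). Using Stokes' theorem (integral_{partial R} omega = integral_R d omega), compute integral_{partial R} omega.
integral_(partial R) omega = -1/3

Stokes: integral_partial_R omega = integral_R d omega with d omega = (∂Q/∂x - ∂P/∂y) dx ∧ dy.
  ∂Q/∂x = -2
  ∂P/∂y = -4*y
  integrand = ∂Q/∂x - ∂P/∂y = 4*y - 2.
Integrating over R: integral_0^1 integral_0^{1-x} (4*y - 2) dy dx = -1/3.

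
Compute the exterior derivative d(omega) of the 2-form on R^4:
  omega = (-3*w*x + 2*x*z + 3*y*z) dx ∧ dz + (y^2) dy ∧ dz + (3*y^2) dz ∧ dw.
d(omega) = (-3*z) dx ∧ dy ∧ dz + (-3*x) dx ∧ dz ∧ dw + (6*y) dy ∧ dz ∧ dw

For a 2-form omega = sum_{i<j} g_{ij} dx_i ∧ dx_j, the exterior derivative is
  d(omega) = sum_{i<j} d(g_{ij}) ∧ dx_i ∧ dx_j = sum_{i<j, k} (∂g_{ij}/∂x_k) dx_k ∧ dx_i ∧ dx_j.
Expand each term, using dx_k ∧ dx_i ∧ dx_j = sgn(permutation) dx_{(a)} ∧ dx_{(b)} ∧ dx_{(c)} with (a < b < c) sorted:
  d(-3*w*x + 2*x*z + 3*y*z) includes (∂/∂y)(-3*w*x + 2*x*z + 3*y*z) dy = (3*z) dy, which multiplied by dx ∧ dz gives (-3*z) dx ∧ dy ∧ dz
  d(-3*w*x + 2*x*z + 3*y*z) includes (∂/∂w)(-3*w*x + 2*x*z + 3*y*z) dw = (-3*x) dw, which multiplied by dx ∧ dz gives (-3*x) dx ∧ dz ∧ dw
  d(3*y^2) includes (∂/∂y)(3*y^2) dy = (6*y) dy, which multiplied by dz ∧ dw gives (6*y) dy ∧ dz ∧ dw
Collecting like 3-forms: d(omega) = (-3*z) dx ∧ dy ∧ dz + (-3*x) dx ∧ dz ∧ dw + (6*y) dy ∧ dz ∧ dw.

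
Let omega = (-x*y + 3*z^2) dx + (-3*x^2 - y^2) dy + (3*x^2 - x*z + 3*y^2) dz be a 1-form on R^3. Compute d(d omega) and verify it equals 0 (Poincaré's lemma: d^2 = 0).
d(d omega) = 0

Step 1: d omega = sum_{i<j} (∂f_j/∂x_i - ∂f_i/∂x_j) dx_i ∧ dx_j:
  coeff of dx ∧ dy: -5*x
  coeff of dx ∧ dz: 6*x - 7*z
  coeff of dy ∧ dz: 6*y
Step 2: Apply d again to each 2-form coefficient. The only possible 3-form in R^3 is dx ∧ dy ∧ dz, with coefficient
  ∂(coeff of dy∧dz)/∂x - ∂(coeff of dx∧dz)/∂y + ∂(coeff of dx∧dy)/∂z
  = ∂/∂x (6*y) - ∂/∂y (6*x - 7*z) + ∂/∂z (-5*x).
Each of these terms simplifies to sums of mixed partials that cancel in pairs. The result is 0 (by equality of mixed partials for smooth functions — Schwarz / Clairaut).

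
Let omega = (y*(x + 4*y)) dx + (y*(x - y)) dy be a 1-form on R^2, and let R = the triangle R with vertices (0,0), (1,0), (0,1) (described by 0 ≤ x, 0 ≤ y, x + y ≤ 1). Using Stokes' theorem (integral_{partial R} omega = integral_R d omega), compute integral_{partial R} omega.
integral_(partial R) omega = -4/3

Stokes: integral_partial_R omega = integral_R d omega with d omega = (∂Q/∂x - ∂P/∂y) dx ∧ dy.
  ∂Q/∂x = y
  ∂P/∂y = x + 8*y
  integrand = ∂Q/∂x - ∂P/∂y = -x - 7*y.
Integrating over R: integral_0^1 integral_0^{1-x} (-x - 7*y) dy dx = -4/3.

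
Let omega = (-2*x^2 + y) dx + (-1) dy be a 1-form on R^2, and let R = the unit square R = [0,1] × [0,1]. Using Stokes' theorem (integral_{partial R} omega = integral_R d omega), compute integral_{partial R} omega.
integral_(partial R) omega = -1

Stokes: integral_partial_R omega = integral_R d omega with d omega = (∂Q/∂x - ∂P/∂y) dx ∧ dy.
  ∂Q/∂x = 0
  ∂P/∂y = 1
  integrand = ∂Q/∂x - ∂P/∂y = -1.
Integrating over R: integral_0^1 integral_0^1 (-1) dx dy = -1.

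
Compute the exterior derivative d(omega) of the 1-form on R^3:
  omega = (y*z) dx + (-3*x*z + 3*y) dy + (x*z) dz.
d(omega) = (-4*z) dx ∧ dy + (-y + z) dx ∧ dz + (3*x) dy ∧ dz

For a 1-form omega = sum_i f_i dx_i, the exterior derivative is
  d(omega) = sum_{i < j} (∂f_j/∂x_i - ∂f_i/∂x_j) dx_i ∧ dx_j.
  coefficient of dx ∧ dy: ∂f_2/∂x - ∂f_1/∂y = ∂(-3*x*z + 3*y)/∂x - ∂(y*z)/∂y = -4*z
  coefficient of dx ∧ dz: ∂f_3/∂x - ∂f_1/∂z = ∂(x*z)/∂x - ∂(y*z)/∂z = -y + z
  coefficient of dy ∧ dz: ∂f_3/∂y - ∂f_2/∂z = ∂(x*z)/∂y - ∂(-3*x*z + 3*y)/∂z = 3*x
Assembling: d(omega) = (-4*z) dx ∧ dy + (-y + z) dx ∧ dz + (3*x) dy ∧ dz.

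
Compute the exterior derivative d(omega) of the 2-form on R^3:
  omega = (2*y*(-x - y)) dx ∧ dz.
d(omega) = (2*x + 4*y) dx ∧ dy ∧ dz

For a 2-form omega = sum_{i<j} g_{ij} dx_i ∧ dx_j, the exterior derivative is
  d(omega) = sum_{i<j} d(g_{ij}) ∧ dx_i ∧ dx_j = sum_{i<j, k} (∂g_{ij}/∂x_k) dx_k ∧ dx_i ∧ dx_j.
Expand each term, using dx_k ∧ dx_i ∧ dx_j = sgn(permutation) dx_{(a)} ∧ dx_{(b)} ∧ dx_{(c)} with (a < b < c) sorted:
  d(2*y*(-x - y)) includes (∂/∂y)(2*y*(-x - y)) dy = (-2*x - 4*y) dy, which multiplied by dx ∧ dz gives (2*x + 4*y) dx ∧ dy ∧ dz
Collecting like 3-forms: d(omega) = (2*x + 4*y) dx ∧ dy ∧ dz.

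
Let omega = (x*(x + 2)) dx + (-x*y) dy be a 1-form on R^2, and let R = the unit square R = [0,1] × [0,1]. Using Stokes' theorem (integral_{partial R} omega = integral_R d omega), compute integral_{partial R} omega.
integral_(partial R) omega = -1/2

Stokes: integral_partial_R omega = integral_R d omega with d omega = (∂Q/∂x - ∂P/∂y) dx ∧ dy.
  ∂Q/∂x = -y
  ∂P/∂y = 0
  integrand = ∂Q/∂x - ∂P/∂y = -y.
Integrating over R: integral_0^1 integral_0^1 (-y) dx dy = -1/2.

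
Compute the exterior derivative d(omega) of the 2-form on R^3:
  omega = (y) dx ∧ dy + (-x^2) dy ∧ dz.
d(omega) = (-2*x) dx ∧ dy ∧ dz

For a 2-form omega = sum_{i<j} g_{ij} dx_i ∧ dx_j, the exterior derivative is
  d(omega) = sum_{i<j} d(g_{ij}) ∧ dx_i ∧ dx_j = sum_{i<j, k} (∂g_{ij}/∂x_k) dx_k ∧ dx_i ∧ dx_j.
Expand each term, using dx_k ∧ dx_i ∧ dx_j = sgn(permutation) dx_{(a)} ∧ dx_{(b)} ∧ dx_{(c)} with (a < b < c) sorted:
  d(-x^2) includes (∂/∂x)(-x^2) dx = (-2*x) dx, which multiplied by dy ∧ dz gives (-2*x) dx ∧ dy ∧ dz
Collecting like 3-forms: d(omega) = (-2*x) dx ∧ dy ∧ dz.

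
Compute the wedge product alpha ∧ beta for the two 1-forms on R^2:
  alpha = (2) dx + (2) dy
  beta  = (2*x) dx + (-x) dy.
alpha ∧ beta = (-6*x) dx ∧ dy

Distribute the wedge, using dx_i ∧ dx_j = -dx_j ∧ dx_i and dx_i ∧ dx_i = 0. For each pair (i, j) with i < j, the coefficient of dx_i ∧ dx_j in alpha ∧ beta is (alpha_i * beta_j - alpha_j * beta_i). Collecting: alpha ∧ beta = (-6*x) dx ∧ dy.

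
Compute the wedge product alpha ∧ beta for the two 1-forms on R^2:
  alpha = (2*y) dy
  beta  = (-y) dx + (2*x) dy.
alpha ∧ beta = (2*y^2) dx ∧ dy

Distribute the wedge, using dx_i ∧ dx_j = -dx_j ∧ dx_i and dx_i ∧ dx_i = 0. For each pair (i, j) with i < j, the coefficient of dx_i ∧ dx_j in alpha ∧ beta is (alpha_i * beta_j - alpha_j * beta_i). Collecting: alpha ∧ beta = (2*y^2) dx ∧ dy.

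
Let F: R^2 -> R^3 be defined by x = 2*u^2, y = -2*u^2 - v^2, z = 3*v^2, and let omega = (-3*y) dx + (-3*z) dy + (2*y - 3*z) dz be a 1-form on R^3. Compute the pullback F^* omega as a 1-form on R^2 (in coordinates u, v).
F^* omega = (24*u*(u^2 + 2*v^2)) du + (24*v*(-u^2 - 2*v^2)) dv

Using F^*(f dg) = (f ∘ F) d(g ∘ F), substitute each coordinate x_i by F_i(u, v) in f_i, and replace dx_i by d F_i = (∂F_i/∂u) du + (∂F_i/∂v) dv.
  For the x component: f_1(F) = 6*u^2 + 3*v^2; d F_1 = (4*u) du + (0) dv
  For the y component: f_2(F) = -9*v^2; d F_2 = (-4*u) du + (-2*v) dv
  For the z component: f_3(F) = -4*u^2 - 11*v^2; d F_3 = (0) du + (6*v) dv
Combining and collecting du, dv coefficients:
  coeff of du: 24*u*(u^2 + 2*v^2)
  coeff of dv: 24*v*(-u^2 - 2*v^2)
F^* omega = (24*u*(u^2 + 2*v^2)) du + (24*v*(-u^2 - 2*v^2)) dv.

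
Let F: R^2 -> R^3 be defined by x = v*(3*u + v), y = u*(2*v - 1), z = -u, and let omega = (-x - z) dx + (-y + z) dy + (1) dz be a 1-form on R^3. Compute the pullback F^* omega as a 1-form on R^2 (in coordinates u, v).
F^* omega = (-13*u*v^2 + 5*u*v - 3*v^3 - 1) du + (-13*u^2*v + 3*u^2 - 9*u*v^2 + 2*u*v - 2*v^3) dv

Using F^*(f dg) = (f ∘ F) d(g ∘ F), substitute each coordinate x_i by F_i(u, v) in f_i, and replace dx_i by d F_i = (∂F_i/∂u) du + (∂F_i/∂v) dv.
  For the x component: f_1(F) = -3*u*v + u - v^2; d F_1 = (3*v) du + (3*u + 2*v) dv
  For the y component: f_2(F) = -2*u*v; d F_2 = (2*v - 1) du + (2*u) dv
  For the z component: f_3(F) = 1; d F_3 = (-1) du + (0) dv
Combining and collecting du, dv coefficients:
  coeff of du: -13*u*v^2 + 5*u*v - 3*v^3 - 1
  coeff of dv: -13*u^2*v + 3*u^2 - 9*u*v^2 + 2*u*v - 2*v^3
F^* omega = (-13*u*v^2 + 5*u*v - 3*v^3 - 1) du + (-13*u^2*v + 3*u^2 - 9*u*v^2 + 2*u*v - 2*v^3) dv.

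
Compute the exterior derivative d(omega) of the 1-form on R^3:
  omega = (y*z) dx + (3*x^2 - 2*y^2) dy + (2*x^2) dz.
d(omega) = (6*x - z) dx ∧ dy + (4*x - y) dx ∧ dz

For a 1-form omega = sum_i f_i dx_i, the exterior derivative is
  d(omega) = sum_{i < j} (∂f_j/∂x_i - ∂f_i/∂x_j) dx_i ∧ dx_j.
  coefficient of dx ∧ dy: ∂f_2/∂x - ∂f_1/∂y = ∂(3*x^2 - 2*y^2)/∂x - ∂(y*z)/∂y = 6*x - z
  coefficient of dx ∧ dz: ∂f_3/∂x - ∂f_1/∂z = ∂(2*x^2)/∂x - ∂(y*z)/∂z = 4*x - y
Assembling: d(omega) = (6*x - z) dx ∧ dy + (4*x - y) dx ∧ dz.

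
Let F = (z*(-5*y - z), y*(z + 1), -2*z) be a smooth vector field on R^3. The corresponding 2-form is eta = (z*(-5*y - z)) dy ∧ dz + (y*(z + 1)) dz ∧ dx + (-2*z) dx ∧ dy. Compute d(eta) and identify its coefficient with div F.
d(eta) = (z - 1) dx ∧ dy ∧ dz; div F = z - 1

For a 2-form in R^3 of the form above, applying d gives a 3-form with coefficient ∂P/∂x + ∂Q/∂y + ∂R/∂z:
  ∂P/∂x = 0
  ∂Q/∂y = z + 1
  ∂R/∂z = -2
Sum = z - 1, which is exactly div F.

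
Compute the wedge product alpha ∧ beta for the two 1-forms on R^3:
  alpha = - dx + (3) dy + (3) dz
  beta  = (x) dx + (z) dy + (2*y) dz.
alpha ∧ beta = (-3*x - z) dx ∧ dy + (-3*x - 2*y) dx ∧ dz + (6*y - 3*z) dy ∧ dz

Distribute the wedge, using dx_i ∧ dx_j = -dx_j ∧ dx_i and dx_i ∧ dx_i = 0. For each pair (i, j) with i < j, the coefficient of dx_i ∧ dx_j in alpha ∧ beta is (alpha_i * beta_j - alpha_j * beta_i). Collecting: alpha ∧ beta = (-3*x - z) dx ∧ dy + (-3*x - 2*y) dx ∧ dz + (6*y - 3*z) dy ∧ dz.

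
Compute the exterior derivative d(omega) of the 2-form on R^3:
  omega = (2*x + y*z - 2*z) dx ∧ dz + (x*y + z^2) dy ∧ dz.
d(omega) = (y - z) dx ∧ dy ∧ dz

For a 2-form omega = sum_{i<j} g_{ij} dx_i ∧ dx_j, the exterior derivative is
  d(omega) = sum_{i<j} d(g_{ij}) ∧ dx_i ∧ dx_j = sum_{i<j, k} (∂g_{ij}/∂x_k) dx_k ∧ dx_i ∧ dx_j.
Expand each term, using dx_k ∧ dx_i ∧ dx_j = sgn(permutation) dx_{(a)} ∧ dx_{(b)} ∧ dx_{(c)} with (a < b < c) sorted:
  d(2*x + y*z - 2*z) includes (∂/∂y)(2*x + y*z - 2*z) dy = (z) dy, which multiplied by dx ∧ dz gives (-z) dx ∧ dy ∧ dz
  d(x*y + z^2) includes (∂/∂x)(x*y + z^2) dx = (y) dx, which multiplied by dy ∧ dz gives (y) dx ∧ dy ∧ dz
Collecting like 3-forms: d(omega) = (y - z) dx ∧ dy ∧ dz.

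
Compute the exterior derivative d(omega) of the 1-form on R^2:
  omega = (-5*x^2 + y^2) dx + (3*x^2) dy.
d(omega) = (6*x - 2*y) dx ∧ dy

For a 1-form omega = sum_i f_i dx_i, the exterior derivative is
  d(omega) = sum_{i < j} (∂f_j/∂x_i - ∂f_i/∂x_j) dx_i ∧ dx_j.
  coefficient of dx ∧ dy: ∂f_2/∂x - ∂f_1/∂y = ∂(3*x^2)/∂x - ∂(-5*x^2 + y^2)/∂y = 6*x - 2*y
Assembling: d(omega) = (6*x - 2*y) dx ∧ dy.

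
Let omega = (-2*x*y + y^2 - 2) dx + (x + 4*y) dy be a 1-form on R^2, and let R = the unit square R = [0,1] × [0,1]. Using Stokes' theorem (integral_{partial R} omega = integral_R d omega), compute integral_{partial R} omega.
integral_(partial R) omega = 1

Stokes: integral_partial_R omega = integral_R d omega with d omega = (∂Q/∂x - ∂P/∂y) dx ∧ dy.
  ∂Q/∂x = 1
  ∂P/∂y = -2*x + 2*y
  integrand = ∂Q/∂x - ∂P/∂y = 2*x - 2*y + 1.
Integrating over R: integral_0^1 integral_0^1 (2*x - 2*y + 1) dx dy = 1.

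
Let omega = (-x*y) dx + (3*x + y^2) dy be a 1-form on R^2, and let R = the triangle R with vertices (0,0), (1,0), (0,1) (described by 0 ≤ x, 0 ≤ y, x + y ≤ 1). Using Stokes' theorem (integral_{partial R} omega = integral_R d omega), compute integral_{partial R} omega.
integral_(partial R) omega = 5/3

Stokes: integral_partial_R omega = integral_R d omega with d omega = (∂Q/∂x - ∂P/∂y) dx ∧ dy.
  ∂Q/∂x = 3
  ∂P/∂y = -x
  integrand = ∂Q/∂x - ∂P/∂y = x + 3.
Integrating over R: integral_0^1 integral_0^{1-x} (x + 3) dy dx = 5/3.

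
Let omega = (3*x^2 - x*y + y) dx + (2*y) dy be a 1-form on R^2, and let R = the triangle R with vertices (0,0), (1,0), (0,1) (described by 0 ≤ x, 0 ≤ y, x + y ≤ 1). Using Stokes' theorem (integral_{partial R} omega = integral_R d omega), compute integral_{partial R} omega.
integral_(partial R) omega = -1/3

Stokes: integral_partial_R omega = integral_R d omega with d omega = (∂Q/∂x - ∂P/∂y) dx ∧ dy.
  ∂Q/∂x = 0
  ∂P/∂y = 1 - x
  integrand = ∂Q/∂x - ∂P/∂y = x - 1.
Integrating over R: integral_0^1 integral_0^{1-x} (x - 1) dy dx = -1/3.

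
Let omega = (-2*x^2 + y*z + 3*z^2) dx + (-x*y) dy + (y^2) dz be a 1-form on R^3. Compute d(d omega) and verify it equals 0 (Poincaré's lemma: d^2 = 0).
d(d omega) = 0

Step 1: d omega = sum_{i<j} (∂f_j/∂x_i - ∂f_i/∂x_j) dx_i ∧ dx_j:
  coeff of dx ∧ dy: -y - z
  coeff of dx ∧ dz: -y - 6*z
  coeff of dy ∧ dz: 2*y
Step 2: Apply d again to each 2-form coefficient. The only possible 3-form in R^3 is dx ∧ dy ∧ dz, with coefficient
  ∂(coeff of dy∧dz)/∂x - ∂(coeff of dx∧dz)/∂y + ∂(coeff of dx∧dy)/∂z
  = ∂/∂x (2*y) - ∂/∂y (-y - 6*z) + ∂/∂z (-y - z).
Each of these terms simplifies to sums of mixed partials that cancel in pairs. The result is 0 (by equality of mixed partials for smooth functions — Schwarz / Clairaut).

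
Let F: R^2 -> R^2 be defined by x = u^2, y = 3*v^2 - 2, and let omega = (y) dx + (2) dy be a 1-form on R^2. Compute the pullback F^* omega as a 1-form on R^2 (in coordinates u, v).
F^* omega = (2*u*(3*v^2 - 2)) du + (12*v) dv

Using F^*(f dg) = (f ∘ F) d(g ∘ F), substitute each coordinate x_i by F_i(u, v) in f_i, and replace dx_i by d F_i = (∂F_i/∂u) du + (∂F_i/∂v) dv.
  For the x component: f_1(F) = 3*v^2 - 2; d F_1 = (2*u) du + (0) dv
  For the y component: f_2(F) = 2; d F_2 = (0) du + (6*v) dv
Combining and collecting du, dv coefficients:
  coeff of du: 2*u*(3*v^2 - 2)
  coeff of dv: 12*v
F^* omega = (2*u*(3*v^2 - 2)) du + (12*v) dv.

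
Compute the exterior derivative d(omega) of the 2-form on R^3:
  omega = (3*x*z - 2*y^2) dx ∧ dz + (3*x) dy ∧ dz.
d(omega) = (4*y + 3) dx ∧ dy ∧ dz

For a 2-form omega = sum_{i<j} g_{ij} dx_i ∧ dx_j, the exterior derivative is
  d(omega) = sum_{i<j} d(g_{ij}) ∧ dx_i ∧ dx_j = sum_{i<j, k} (∂g_{ij}/∂x_k) dx_k ∧ dx_i ∧ dx_j.
Expand each term, using dx_k ∧ dx_i ∧ dx_j = sgn(permutation) dx_{(a)} ∧ dx_{(b)} ∧ dx_{(c)} with (a < b < c) sorted:
  d(3*x*z - 2*y^2) includes (∂/∂y)(3*x*z - 2*y^2) dy = (-4*y) dy, which multiplied by dx ∧ dz gives (4*y) dx ∧ dy ∧ dz
  d(3*x) includes (∂/∂x)(3*x) dx = (3) dx, which multiplied by dy ∧ dz gives (3) dx ∧ dy ∧ dz
Collecting like 3-forms: d(omega) = (4*y + 3) dx ∧ dy ∧ dz.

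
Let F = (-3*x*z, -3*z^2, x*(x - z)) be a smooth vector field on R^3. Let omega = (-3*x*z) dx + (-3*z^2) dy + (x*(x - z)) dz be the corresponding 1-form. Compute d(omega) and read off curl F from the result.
d(omega) = (6*z) dy ∧ dz + (-5*x + z) dz ∧ dx + (0) dx ∧ dy; curl F = (6*z, -5*x + z, 0)

d omega = sum_{i<j} (∂f_j/∂x_i - ∂f_i/∂x_j) dx_i ∧ dx_j. Under the identification (dy ∧ dz, dz ∧ dx, dx ∧ dy) ↔ (e_x, e_y, e_z), the coefficients are exactly the components of curl F. Compute:
  ∂R/∂y - ∂Q/∂z = (0) - (-6*z) = 6*z
  ∂P/∂z - ∂R/∂x = (-3*x) - (2*x - z) = -5*x + z
  ∂Q/∂x - ∂P/∂y = (0) - (0) = 0.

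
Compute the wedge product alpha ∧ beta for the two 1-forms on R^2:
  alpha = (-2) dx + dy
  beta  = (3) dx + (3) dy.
alpha ∧ beta = (-9) dx ∧ dy

Distribute the wedge, using dx_i ∧ dx_j = -dx_j ∧ dx_i and dx_i ∧ dx_i = 0. For each pair (i, j) with i < j, the coefficient of dx_i ∧ dx_j in alpha ∧ beta is (alpha_i * beta_j - alpha_j * beta_i). Collecting: alpha ∧ beta = (-9) dx ∧ dy.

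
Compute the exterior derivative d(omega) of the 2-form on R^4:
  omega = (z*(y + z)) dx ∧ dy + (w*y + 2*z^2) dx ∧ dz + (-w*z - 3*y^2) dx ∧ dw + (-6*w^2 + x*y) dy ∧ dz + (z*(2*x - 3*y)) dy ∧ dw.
d(omega) = (-w + 2*y + 2*z) dx ∧ dy ∧ dz + (w + y) dx ∧ dz ∧ dw + (6*y + 2*z) dx ∧ dy ∧ dw + (-12*w - 2*x + 3*y) dy ∧ dz ∧ dw

For a 2-form omega = sum_{i<j} g_{ij} dx_i ∧ dx_j, the exterior derivative is
  d(omega) = sum_{i<j} d(g_{ij}) ∧ dx_i ∧ dx_j = sum_{i<j, k} (∂g_{ij}/∂x_k) dx_k ∧ dx_i ∧ dx_j.
Expand each term, using dx_k ∧ dx_i ∧ dx_j = sgn(permutation) dx_{(a)} ∧ dx_{(b)} ∧ dx_{(c)} with (a < b < c) sorted:
  d(z*(y + z)) includes (∂/∂z)(z*(y + z)) dz = (y + 2*z) dz, which multiplied by dx ∧ dy gives (y + 2*z) dx ∧ dy ∧ dz
  d(w*y + 2*z^2) includes (∂/∂y)(w*y + 2*z^2) dy = (w) dy, which multiplied by dx ∧ dz gives (-w) dx ∧ dy ∧ dz
  d(w*y + 2*z^2) includes (∂/∂w)(w*y + 2*z^2) dw = (y) dw, which multiplied by dx ∧ dz gives (y) dx ∧ dz ∧ dw
  d(-w*z - 3*y^2) includes (∂/∂y)(-w*z - 3*y^2) dy = (-6*y) dy, which multiplied by dx ∧ dw gives (6*y) dx ∧ dy ∧ dw
  d(-w*z - 3*y^2) includes (∂/∂z)(-w*z - 3*y^2) dz = (-w) dz, which multiplied by dx ∧ dw gives (w) dx ∧ dz ∧ dw
  d(-6*w^2 + x*y) includes (∂/∂x)(-6*w^2 + x*y) dx = (y) dx, which multiplied by dy ∧ dz gives (y) dx ∧ dy ∧ dz
  d(-6*w^2 + x*y) includes (∂/∂w)(-6*w^2 + x*y) dw = (-12*w) dw, which multiplied by dy ∧ dz gives (-12*w) dy ∧ dz ∧ dw
  d(z*(2*x - 3*y)) includes (∂/∂x)(z*(2*x - 3*y)) dx = (2*z) dx, which multiplied by dy ∧ dw gives (2*z) dx ∧ dy ∧ dw
  d(z*(2*x - 3*y)) includes (∂/∂z)(z*(2*x - 3*y)) dz = (2*x - 3*y) dz, which multiplied by dy ∧ dw gives (-2*x + 3*y) dy ∧ dz ∧ dw
Collecting like 3-forms: d(omega) = (-w + 2*y + 2*z) dx ∧ dy ∧ dz + (w + y) dx ∧ dz ∧ dw + (6*y + 2*z) dx ∧ dy ∧ dw + (-12*w - 2*x + 3*y) dy ∧ dz ∧ dw.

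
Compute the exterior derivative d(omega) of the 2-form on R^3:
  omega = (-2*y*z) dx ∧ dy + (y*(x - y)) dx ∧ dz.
d(omega) = (-x) dx ∧ dy ∧ dz

For a 2-form omega = sum_{i<j} g_{ij} dx_i ∧ dx_j, the exterior derivative is
  d(omega) = sum_{i<j} d(g_{ij}) ∧ dx_i ∧ dx_j = sum_{i<j, k} (∂g_{ij}/∂x_k) dx_k ∧ dx_i ∧ dx_j.
Expand each term, using dx_k ∧ dx_i ∧ dx_j = sgn(permutation) dx_{(a)} ∧ dx_{(b)} ∧ dx_{(c)} with (a < b < c) sorted:
  d(-2*y*z) includes (∂/∂z)(-2*y*z) dz = (-2*y) dz, which multiplied by dx ∧ dy gives (-2*y) dx ∧ dy ∧ dz
  d(y*(x - y)) includes (∂/∂y)(y*(x - y)) dy = (x - 2*y) dy, which multiplied by dx ∧ dz gives (-x + 2*y) dx ∧ dy ∧ dz
Collecting like 3-forms: d(omega) = (-x) dx ∧ dy ∧ dz.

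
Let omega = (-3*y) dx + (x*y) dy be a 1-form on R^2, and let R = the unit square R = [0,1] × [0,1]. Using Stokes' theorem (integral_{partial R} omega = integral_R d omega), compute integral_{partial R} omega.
integral_(partial R) omega = 7/2

Stokes: integral_partial_R omega = integral_R d omega with d omega = (∂Q/∂x - ∂P/∂y) dx ∧ dy.
  ∂Q/∂x = y
  ∂P/∂y = -3
  integrand = ∂Q/∂x - ∂P/∂y = y + 3.
Integrating over R: integral_0^1 integral_0^1 (y + 3) dx dy = 7/2.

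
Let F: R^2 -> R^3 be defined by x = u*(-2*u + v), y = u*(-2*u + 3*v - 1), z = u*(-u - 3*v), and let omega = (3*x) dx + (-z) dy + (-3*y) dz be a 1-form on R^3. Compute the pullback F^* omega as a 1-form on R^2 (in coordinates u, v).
F^* omega = (u*(8*u^2 - 27*u*v - 7*u + 39*v^2 - 12*v)) du + (u^2*(-21*u + 39*v - 9)) dv

Using F^*(f dg) = (f ∘ F) d(g ∘ F), substitute each coordinate x_i by F_i(u, v) in f_i, and replace dx_i by d F_i = (∂F_i/∂u) du + (∂F_i/∂v) dv.
  For the x component: f_1(F) = 3*u*(-2*u + v); d F_1 = (-4*u + v) du + (u) dv
  For the y component: f_2(F) = u*(u + 3*v); d F_2 = (-4*u + 3*v - 1) du + (3*u) dv
  For the z component: f_3(F) = 3*u*(2*u - 3*v + 1); d F_3 = (-2*u - 3*v) du + (-3*u) dv
Combining and collecting du, dv coefficients:
  coeff of du: u*(8*u^2 - 27*u*v - 7*u + 39*v^2 - 12*v)
  coeff of dv: u^2*(-21*u + 39*v - 9)
F^* omega = (u*(8*u^2 - 27*u*v - 7*u + 39*v^2 - 12*v)) du + (u^2*(-21*u + 39*v - 9)) dv.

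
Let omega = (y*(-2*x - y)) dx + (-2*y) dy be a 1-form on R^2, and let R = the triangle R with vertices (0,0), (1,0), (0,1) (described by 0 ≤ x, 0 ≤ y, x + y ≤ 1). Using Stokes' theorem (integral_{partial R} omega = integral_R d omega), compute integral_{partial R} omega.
integral_(partial R) omega = 2/3

Stokes: integral_partial_R omega = integral_R d omega with d omega = (∂Q/∂x - ∂P/∂y) dx ∧ dy.
  ∂Q/∂x = 0
  ∂P/∂y = -2*x - 2*y
  integrand = ∂Q/∂x - ∂P/∂y = 2*x + 2*y.
Integrating over R: integral_0^1 integral_0^{1-x} (2*x + 2*y) dy dx = 2/3.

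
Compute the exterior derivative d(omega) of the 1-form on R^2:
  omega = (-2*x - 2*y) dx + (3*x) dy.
d(omega) = (5) dx ∧ dy

For a 1-form omega = sum_i f_i dx_i, the exterior derivative is
  d(omega) = sum_{i < j} (∂f_j/∂x_i - ∂f_i/∂x_j) dx_i ∧ dx_j.
  coefficient of dx ∧ dy: ∂f_2/∂x - ∂f_1/∂y = ∂(3*x)/∂x - ∂(-2*x - 2*y)/∂y = 5
Assembling: d(omega) = (5) dx ∧ dy.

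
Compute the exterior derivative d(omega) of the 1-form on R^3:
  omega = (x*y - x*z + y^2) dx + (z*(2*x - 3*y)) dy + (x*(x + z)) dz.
d(omega) = (-x - 2*y + 2*z) dx ∧ dy + (3*x + z) dx ∧ dz + (-2*x + 3*y) dy ∧ dz

For a 1-form omega = sum_i f_i dx_i, the exterior derivative is
  d(omega) = sum_{i < j} (∂f_j/∂x_i - ∂f_i/∂x_j) dx_i ∧ dx_j.
  coefficient of dx ∧ dy: ∂f_2/∂x - ∂f_1/∂y = ∂(z*(2*x - 3*y))/∂x - ∂(x*y - x*z + y^2)/∂y = -x - 2*y + 2*z
  coefficient of dx ∧ dz: ∂f_3/∂x - ∂f_1/∂z = ∂(x*(x + z))/∂x - ∂(x*y - x*z + y^2)/∂z = 3*x + z
  coefficient of dy ∧ dz: ∂f_3/∂y - ∂f_2/∂z = ∂(x*(x + z))/∂y - ∂(z*(2*x - 3*y))/∂z = -2*x + 3*y
Assembling: d(omega) = (-x - 2*y + 2*z) dx ∧ dy + (3*x + z) dx ∧ dz + (-2*x + 3*y) dy ∧ dz.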